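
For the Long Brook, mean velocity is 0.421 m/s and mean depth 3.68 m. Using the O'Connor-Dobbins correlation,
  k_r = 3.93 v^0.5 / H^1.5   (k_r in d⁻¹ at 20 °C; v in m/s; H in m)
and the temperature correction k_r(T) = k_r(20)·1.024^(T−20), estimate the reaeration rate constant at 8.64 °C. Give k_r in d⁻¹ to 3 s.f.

k_r(20) = 3.93 × 0.421^0.5 / 3.68^1.5 = 3.93 × 0.6488 / 7.059 = 0.3612 d⁻¹.
k_r(8.64) = 0.3612 × 1.024^(8.64−20) = 0.3612 × 0.7638 = 0.2759 d⁻¹.

k_r ≈ 0.276 d⁻¹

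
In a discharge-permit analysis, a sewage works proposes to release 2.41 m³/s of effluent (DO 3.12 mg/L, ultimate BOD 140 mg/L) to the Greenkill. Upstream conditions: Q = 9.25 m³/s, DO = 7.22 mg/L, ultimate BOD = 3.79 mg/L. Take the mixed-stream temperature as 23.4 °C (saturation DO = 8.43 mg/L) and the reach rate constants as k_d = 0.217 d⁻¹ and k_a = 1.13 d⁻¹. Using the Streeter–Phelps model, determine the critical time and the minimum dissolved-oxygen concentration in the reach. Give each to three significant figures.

t_c ≈ 1.46 d; minimum DO ≈ 3.96 mg/L

Mixed DO = (9.25×7.22 + 2.41×3.12)/(9.25+2.41) = 74.30/11.66 = 6.373 mg/L.
Mixed L₀ = (9.25×3.79 + 2.41×140)/(11.66) = 372.5/11.66 = 31.94 mg/L.
Initial deficit D₀ = C_s − DO₀ = 8.43 − 6.373 = 2.057 mg/L.
t_c = (1/0.9130) ln[(1.13/0.217)(1 − 2.057×0.9130/(0.217×31.94))] = 1.095 × ln(3.796) = 1.461 d.
D_c = (0.217/1.13) × 31.94 × e^(−0.217×1.461) = 0.1920 × 31.94 × 0.7283 = 4.467 mg/L.
Minimum DO = 8.43 − 4.467 = 3.963 mg/L.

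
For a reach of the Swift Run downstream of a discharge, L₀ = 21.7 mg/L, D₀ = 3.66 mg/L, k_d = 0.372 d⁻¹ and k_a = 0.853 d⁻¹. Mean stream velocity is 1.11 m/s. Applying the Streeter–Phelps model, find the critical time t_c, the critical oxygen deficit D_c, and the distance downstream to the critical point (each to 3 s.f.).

t_c ≈ 1.21 d; D_c ≈ 6.02 mg/L; x_c ≈ 116 km

With k_a/k_d = 2.293 and 1 − D₀(k_a−k_d)/(k_d L₀) = 0.7819,
t_c = ln(2.293 × 0.7819) / (0.853 − 0.372) = ln(1.793) / 0.4810 = 0.5839/0.4810 = 1.214 d.
D_c = (k_d/k_a) L₀ e^(−k_d t_c) = (0.372/0.853) × 21.7 × e^(−0.372×1.214) = 0.4361 × 21.7 × 0.6366 = 6.025 mg/L.
x_c = v t_c = 1.11 m/s × 1.214 d × 86400 s/d = 116400 m ≈ 116 km.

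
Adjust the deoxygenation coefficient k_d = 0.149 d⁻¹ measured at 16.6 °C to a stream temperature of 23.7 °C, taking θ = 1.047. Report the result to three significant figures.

k_d ≈ 0.206 d⁻¹

k_d(T₂) = k_d(T₁) · θ^(T₂−T₁) = 0.149 × 1.047^(23.7−16.6)
= 0.149 × 1.047^7.10 = 0.149 × 1.386 = 0.2064 d⁻¹.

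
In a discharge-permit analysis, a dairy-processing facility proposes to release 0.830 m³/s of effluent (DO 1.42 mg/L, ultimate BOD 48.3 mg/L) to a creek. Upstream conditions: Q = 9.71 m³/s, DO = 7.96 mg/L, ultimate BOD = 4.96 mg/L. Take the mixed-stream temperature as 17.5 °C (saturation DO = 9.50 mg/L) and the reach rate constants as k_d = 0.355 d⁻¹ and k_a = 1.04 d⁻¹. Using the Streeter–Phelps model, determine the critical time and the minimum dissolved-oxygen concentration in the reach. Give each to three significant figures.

Mixed DO = (9.71×7.96 + 0.830×1.42)/(9.71+0.830) = 78.47/10.54 = 7.445 mg/L.
Mixed L₀ = (9.71×4.96 + 0.830×48.3)/(10.54) = 88.25/10.54 = 8.373 mg/L.
Initial deficit D₀ = C_s − DO₀ = 9.50 − 7.445 = 2.055 mg/L.
t_c = (1/0.6850) ln[(1.04/0.355)(1 − 2.055×0.6850/(0.355×8.373))] = 1.460 × ln(1.542) = 0.6324 d.
D_c = (0.355/1.04) × 8.373 × e^(−0.355×0.6324) = 0.3413 × 8.373 × 0.7989 = 2.283 mg/L.
Minimum DO = 9.50 − 2.283 = 7.217 mg/L.

t_c ≈ 0.632 d; minimum DO ≈ 7.22 mg/L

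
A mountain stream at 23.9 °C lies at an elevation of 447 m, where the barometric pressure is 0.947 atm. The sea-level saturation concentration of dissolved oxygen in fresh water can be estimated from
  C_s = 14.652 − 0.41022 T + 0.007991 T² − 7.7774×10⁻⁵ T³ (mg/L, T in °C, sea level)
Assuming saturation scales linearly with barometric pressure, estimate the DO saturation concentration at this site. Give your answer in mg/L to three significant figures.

C_s ≈ 7.91 mg/L

At sea level: C_s = 14.652 − 0.41022×23.9 + 0.007991×23.9² − 7.7774×10⁻⁵×23.9³ = 8.351 mg/L.
Pressure correction: C_s' = 8.351 × 0.947 = 7.908 mg/L.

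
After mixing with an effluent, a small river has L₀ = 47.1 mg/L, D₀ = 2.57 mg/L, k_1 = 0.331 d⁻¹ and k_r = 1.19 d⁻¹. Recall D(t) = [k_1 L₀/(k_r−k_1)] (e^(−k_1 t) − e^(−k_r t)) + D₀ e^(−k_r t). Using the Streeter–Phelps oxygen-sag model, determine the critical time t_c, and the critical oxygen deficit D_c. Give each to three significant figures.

With k_r/k_1 = 3.595 and 1 − D₀(k_r−k_1)/(k_1 L₀) = 0.8584,
t_c = ln(3.595 × 0.8584) / (1.19 − 0.331) = ln(3.086) / 0.8590 = 1.127/0.8590 = 1.312 d.
L(t_c) = L₀ e^(−k_1 t_c) = 47.1 × 0.6478 = 30.51 mg/L, and at the critical point k_r D_c = k_1 L, so D_c = (0.331/1.19) × 30.51 = 8.486 mg/L.

t_c ≈ 1.31 d; D_c ≈ 8.49 mg/L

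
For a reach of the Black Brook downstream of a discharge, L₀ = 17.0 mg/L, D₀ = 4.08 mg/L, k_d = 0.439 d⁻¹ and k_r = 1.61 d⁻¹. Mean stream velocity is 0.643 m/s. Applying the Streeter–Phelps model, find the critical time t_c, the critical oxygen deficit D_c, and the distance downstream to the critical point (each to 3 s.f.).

With k_r/k_d = 3.667 and 1 − D₀(k_r−k_d)/(k_d L₀) = 0.3598,
t_c = ln(3.667 × 0.3598) / (1.61 − 0.439) = ln(1.320) / 1.171 = 0.2773/1.171 = 0.2368 d.
D_c = (k_d/k_r) L₀ e^(−k_d t_c) = (0.439/1.61) × 17.0 × e^(−0.439×0.2368) = 0.2727 × 17.0 × 0.9013 = 4.178 mg/L.
x_c = v t_c = 0.643 m/s × 0.2368 d × 86400 s/d = 13160 m ≈ 13.2 km.

t_c ≈ 0.237 d; D_c ≈ 4.18 mg/L; x_c ≈ 13.2 km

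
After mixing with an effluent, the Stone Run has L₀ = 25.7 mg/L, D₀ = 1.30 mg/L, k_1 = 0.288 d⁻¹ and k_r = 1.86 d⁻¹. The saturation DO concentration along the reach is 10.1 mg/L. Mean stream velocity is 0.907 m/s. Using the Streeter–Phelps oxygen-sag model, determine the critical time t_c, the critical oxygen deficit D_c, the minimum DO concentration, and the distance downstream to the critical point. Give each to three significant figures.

With k_r/k_1 = 6.458 and 1 − D₀(k_r−k_1)/(k_1 L₀) = 0.7239,
t_c = ln(6.458 × 0.7239) / (1.86 − 0.288) = ln(4.675) / 1.572 = 1.542/1.572 = 0.9811 d.
D_c = (k_1/k_r) L₀ e^(−k_1 t_c) = (0.288/1.86) × 25.7 × e^(−0.288×0.9811) = 0.1548 × 25.7 × 0.7539 = 3.000 mg/L.
Minimum DO = C_s − D_c = 10.1 − 3.000 = 7.100 mg/L.
x_c = v t_c = 0.907 m/s × 0.9811 d × 86400 s/d = 76880 m ≈ 76.9 km.

t_c ≈ 0.981 d; D_c ≈ 3.00 mg/L; min DO ≈ 7.10 mg/L; x_c ≈ 76.9 km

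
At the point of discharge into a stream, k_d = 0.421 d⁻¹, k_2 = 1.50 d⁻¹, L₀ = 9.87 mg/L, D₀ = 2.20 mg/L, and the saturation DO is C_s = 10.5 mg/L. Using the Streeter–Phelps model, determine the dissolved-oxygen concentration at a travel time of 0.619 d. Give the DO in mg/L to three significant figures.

k_d L₀/(k_2−k_d) = 0.421×9.87/(1.50−0.421) = 4.155/1.079 = 3.851 mg/L.
e^(−k_d t) = e^(−0.421×0.6190) = 0.7706; e^(−k_2 t) = e^(−1.50×0.6190) = 0.3951.
D = 3.851 × (0.7706 − 0.3951) + 2.20 × 0.3951 = 1.446 + 0.8693 = 2.315 mg/L.
DO = C_s − D = 10.5 − 2.315 = 8.185 mg/L.

DO ≈ 8.18 mg/L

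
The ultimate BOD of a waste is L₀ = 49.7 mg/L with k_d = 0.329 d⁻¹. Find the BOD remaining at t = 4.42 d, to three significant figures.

L ≈ 11.6 mg/L

L_t = L₀ e^(−k_d t) = 49.7 × e^(−0.329×4.42) = 49.7 × 0.2336 = 11.61 mg/L.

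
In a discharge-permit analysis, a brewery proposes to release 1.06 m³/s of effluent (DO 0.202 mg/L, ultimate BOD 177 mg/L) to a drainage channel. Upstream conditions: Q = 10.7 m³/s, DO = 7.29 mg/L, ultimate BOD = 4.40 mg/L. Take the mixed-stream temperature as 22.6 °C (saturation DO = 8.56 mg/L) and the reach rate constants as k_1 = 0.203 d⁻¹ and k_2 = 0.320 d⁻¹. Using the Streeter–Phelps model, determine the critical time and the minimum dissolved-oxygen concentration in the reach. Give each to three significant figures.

Mixed DO = (10.7×7.29 + 1.06×0.202)/(10.7+1.06) = 78.22/11.76 = 6.651 mg/L.
Mixed L₀ = (10.7×4.40 + 1.06×177)/(11.76) = 234.7/11.76 = 19.96 mg/L.
Initial deficit D₀ = C_s − DO₀ = 8.56 − 6.651 = 1.909 mg/L.
t_c = (1/0.1170) ln[(0.320/0.203)(1 − 1.909×0.1170/(0.203×19.96))] = 8.547 × ln(1.489) = 3.405 d.
D_c = (0.203/0.320) × 19.96 × e^(−0.203×3.405) = 0.6344 × 19.96 × 0.5009 = 6.342 mg/L.
Minimum DO = 8.56 − 6.342 = 2.218 mg/L.

t_c ≈ 3.41 d; minimum DO ≈ 2.22 mg/L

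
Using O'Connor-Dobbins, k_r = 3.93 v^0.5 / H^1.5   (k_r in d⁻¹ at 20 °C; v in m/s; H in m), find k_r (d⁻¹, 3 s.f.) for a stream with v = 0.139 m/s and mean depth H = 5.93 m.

k_r ≈ 0.101 d⁻¹

k_r = 3.93 × 0.139^0.5 / 5.93^1.5 = 3.93 × 0.3728 / 14.44 = 0.1015 d⁻¹.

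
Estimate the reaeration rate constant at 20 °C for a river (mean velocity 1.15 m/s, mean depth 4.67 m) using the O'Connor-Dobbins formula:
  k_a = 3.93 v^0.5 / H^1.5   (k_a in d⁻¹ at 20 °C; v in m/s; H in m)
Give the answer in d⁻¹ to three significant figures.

k_a ≈ 0.418 d⁻¹

k_a = 3.93 × 1.15^0.5 / 4.67^1.5 = 3.93 × 1.072 / 10.09 = 0.4176 d⁻¹.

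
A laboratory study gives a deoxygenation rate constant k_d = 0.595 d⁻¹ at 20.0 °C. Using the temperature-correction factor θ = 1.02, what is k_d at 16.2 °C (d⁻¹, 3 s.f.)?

k_d(T₂) = k_d(T₁) · θ^(T₂−T₁) = 0.595 × 1.02^(16.2−20.0)
= 0.595 × 1.02^-3.80 = 0.595 × 0.9275 = 0.5519 d⁻¹.

k_d ≈ 0.552 d⁻¹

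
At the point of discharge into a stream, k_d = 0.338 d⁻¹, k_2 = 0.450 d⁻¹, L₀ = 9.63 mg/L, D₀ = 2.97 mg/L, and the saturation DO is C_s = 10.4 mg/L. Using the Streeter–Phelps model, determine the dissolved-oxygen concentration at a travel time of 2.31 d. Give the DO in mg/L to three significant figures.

k_d L₀/(k_2−k_d) = 0.338×9.63/(0.450−0.338) = 3.255/0.1120 = 29.06 mg/L.
e^(−k_d t) = e^(−0.338×2.310) = 0.4580; e^(−k_2 t) = e^(−0.450×2.310) = 0.3536.
D = 29.06 × (0.4580 − 0.3536) + 2.97 × 0.3536 = 3.035 + 1.050 = 4.085 mg/L.
DO = C_s − D = 10.4 − 4.085 = 6.315 mg/L.

DO ≈ 6.32 mg/L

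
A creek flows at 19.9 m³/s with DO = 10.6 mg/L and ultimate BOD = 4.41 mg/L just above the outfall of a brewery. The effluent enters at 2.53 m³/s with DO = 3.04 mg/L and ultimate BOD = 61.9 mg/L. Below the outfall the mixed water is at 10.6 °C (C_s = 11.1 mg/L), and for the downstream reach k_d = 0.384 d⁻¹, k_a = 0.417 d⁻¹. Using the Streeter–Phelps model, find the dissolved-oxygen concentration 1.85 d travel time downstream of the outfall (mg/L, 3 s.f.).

DO ≈ 6.78 mg/L

Mixed DO = (19.9×10.6 + 2.53×3.04)/(19.9+2.53) = 218.6/22.43 = 9.747 mg/L.
Mixed L₀ = (19.9×4.41 + 2.53×61.9)/(22.43) = 244.4/22.43 = 10.89 mg/L.
Initial deficit D₀ = C_s − DO₀ = 11.1 − 9.747 = 1.353 mg/L.
D(1.85) = [0.384×10.89/(0.417−0.384)](e^(−0.384×1.85) − e^(−0.417×1.85)) + 1.353 e^(−0.417×1.85)
= 126.8 × (0.4914 − 0.4623) + 1.353 × 0.4623 = 4.315 mg/L.
DO = 11.1 − 4.315 = 6.785 mg/L.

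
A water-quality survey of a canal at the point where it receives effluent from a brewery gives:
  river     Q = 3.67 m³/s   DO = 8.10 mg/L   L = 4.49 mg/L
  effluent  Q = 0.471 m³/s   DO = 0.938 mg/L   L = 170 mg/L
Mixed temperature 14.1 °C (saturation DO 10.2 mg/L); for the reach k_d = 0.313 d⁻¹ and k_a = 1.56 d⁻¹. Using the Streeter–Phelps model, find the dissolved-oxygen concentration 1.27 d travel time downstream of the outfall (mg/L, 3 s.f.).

Mixed DO = (3.67×8.10 + 0.471×0.938)/(3.67+0.471) = 30.17/4.141 = 7.285 mg/L.
Mixed L₀ = (3.67×4.49 + 0.471×170)/(4.141) = 96.55/4.141 = 23.32 mg/L.
Initial deficit D₀ = C_s − DO₀ = 10.2 − 7.285 = 2.915 mg/L.
D(1.27) = [0.313×23.32/(1.56−0.313)](e^(−0.313×1.27) − e^(−1.56×1.27)) + 2.915 e^(−1.56×1.27)
= 5.852 × (0.6720 − 0.1379) + 2.915 × 0.1379 = 3.528 mg/L.
DO = 10.2 − 3.528 = 6.672 mg/L.

DO ≈ 6.67 mg/L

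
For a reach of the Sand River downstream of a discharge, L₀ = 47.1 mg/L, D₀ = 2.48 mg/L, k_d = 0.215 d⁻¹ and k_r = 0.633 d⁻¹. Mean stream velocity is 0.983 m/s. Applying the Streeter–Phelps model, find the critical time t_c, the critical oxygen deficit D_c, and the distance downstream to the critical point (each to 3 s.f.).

t_c ≈ 2.32 d; D_c ≈ 9.70 mg/L; x_c ≈ 197 km

t_c = [1/(k_r−k_d)] ln[(k_r/k_d)(1 − D₀(k_r−k_d)/(k_d L₀))]
= [1/(0.633−0.215)] ln[(0.633/0.215)(1 − 2.48×0.4180/(0.215×47.1))]
= (1/0.4180) ln[2.944 × 0.8976] = 2.392 × ln(2.643) = 2.392 × 0.9718 = 2.325 d.
L(t_c) = L₀ e^(−k_d t_c) = 47.1 × 0.6066 = 28.57 mg/L, and at the critical point k_r D_c = k_d L, so D_c = (0.215/0.633) × 28.57 = 9.704 mg/L.
x_c = v t_c = 0.983 m/s × 2.325 d × 86400 s/d = 197500 m ≈ 197 km.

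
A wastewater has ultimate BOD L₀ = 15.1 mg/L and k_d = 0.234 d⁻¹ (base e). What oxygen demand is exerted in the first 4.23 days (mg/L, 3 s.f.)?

y_t = L₀(1 − e^(−k_d t)) = 15.1 × (1 − e^(−0.234×4.23))
= 15.1 × (1 − 0.3716) = 15.1 × 0.6284 = 9.488 mg/L.

y ≈ 9.49 mg/L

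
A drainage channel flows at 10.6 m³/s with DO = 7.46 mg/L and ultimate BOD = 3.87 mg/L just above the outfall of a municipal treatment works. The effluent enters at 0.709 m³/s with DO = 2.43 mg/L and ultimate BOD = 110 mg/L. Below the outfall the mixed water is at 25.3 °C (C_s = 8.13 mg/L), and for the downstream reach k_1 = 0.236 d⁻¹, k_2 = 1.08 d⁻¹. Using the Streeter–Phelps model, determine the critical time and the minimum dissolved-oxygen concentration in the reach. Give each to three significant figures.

t_c ≈ 1.32 d; minimum DO ≈ 6.45 mg/L

Mixed DO = (10.6×7.46 + 0.709×2.43)/(10.6+0.709) = 80.80/11.31 = 7.145 mg/L.
Mixed L₀ = (10.6×3.87 + 0.709×110)/(11.31) = 119.0/11.31 = 10.52 mg/L.
Initial deficit D₀ = C_s − DO₀ = 8.13 − 7.145 = 0.9853 mg/L.
t_c = (1/0.8440) ln[(1.08/0.236)(1 − 0.9853×0.8440/(0.236×10.52))] = 1.185 × ln(3.044) = 1.319 d.
D_c = (0.236/1.08) × 10.52 × e^(−0.236×1.319) = 0.2185 × 10.52 × 0.7325 = 1.685 mg/L.
Minimum DO = 8.13 − 1.685 = 6.445 mg/L.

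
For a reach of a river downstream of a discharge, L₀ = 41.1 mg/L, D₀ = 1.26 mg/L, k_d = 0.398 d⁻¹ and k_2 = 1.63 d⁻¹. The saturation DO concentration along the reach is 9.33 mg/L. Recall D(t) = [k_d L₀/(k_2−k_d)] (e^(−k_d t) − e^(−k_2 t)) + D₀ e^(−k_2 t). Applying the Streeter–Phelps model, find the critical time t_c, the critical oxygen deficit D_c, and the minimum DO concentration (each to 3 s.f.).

t_c ≈ 1.06 d; D_c ≈ 6.57 mg/L; min DO ≈ 2.76 mg/L

t_c = [1/(k_2−k_d)] ln[(k_2/k_d)(1 − D₀(k_2−k_d)/(k_d L₀))]
= [1/(1.63−0.398)] ln[(1.63/0.398)(1 − 1.26×1.232/(0.398×41.1))]
= (1/1.232) ln[4.095 × 0.9051] = 0.8117 × ln(3.707) = 0.8117 × 1.310 = 1.063 d.
D_c = (k_d/k_2) L₀ e^(−k_d t_c) = (0.398/1.63) × 41.1 × e^(−0.398×1.063) = 0.2442 × 41.1 × 0.6549 = 6.572 mg/L.
Minimum DO = C_s − D_c = 9.33 − 6.572 = 2.758 mg/L.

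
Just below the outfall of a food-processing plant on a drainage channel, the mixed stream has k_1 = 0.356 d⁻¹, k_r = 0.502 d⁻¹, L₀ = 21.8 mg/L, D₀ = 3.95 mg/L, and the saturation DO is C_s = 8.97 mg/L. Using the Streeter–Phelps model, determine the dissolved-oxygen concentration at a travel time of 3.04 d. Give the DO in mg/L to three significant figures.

k_1 L₀/(k_r−k_1) = 0.356×21.8/(0.502−0.356) = 7.761/0.1460 = 53.16 mg/L.
e^(−k_1 t) = e^(−0.356×3.040) = 0.3388; e^(−k_r t) = e^(−0.502×3.040) = 0.2174.
D = 53.16 × (0.3388 − 0.2174) + 3.95 × 0.2174 = 6.456 + 0.8587 = 7.314 mg/L.
DO = C_s − D = 8.97 − 7.314 = 1.656 mg/L.

DO ≈ 1.66 mg/L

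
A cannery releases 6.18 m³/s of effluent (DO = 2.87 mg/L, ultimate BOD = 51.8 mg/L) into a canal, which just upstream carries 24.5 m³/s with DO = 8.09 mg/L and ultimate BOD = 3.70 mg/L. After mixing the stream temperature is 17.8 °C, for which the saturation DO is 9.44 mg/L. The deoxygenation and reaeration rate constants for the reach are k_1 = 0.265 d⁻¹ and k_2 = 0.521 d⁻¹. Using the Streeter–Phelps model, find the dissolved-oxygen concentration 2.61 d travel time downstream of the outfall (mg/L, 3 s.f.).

Mixed DO = (24.5×8.09 + 6.18×2.87)/(24.5+6.18) = 215.9/30.68 = 7.039 mg/L.
Mixed L₀ = (24.5×3.70 + 6.18×51.8)/(30.68) = 410.8/30.68 = 13.39 mg/L.
Initial deficit D₀ = C_s − DO₀ = 9.44 − 7.039 = 2.401 mg/L.
D(2.61) = [0.265×13.39/(0.521−0.265)](e^(−0.265×2.61) − e^(−0.521×2.61)) + 2.401 e^(−0.521×2.61)
= 13.86 × (0.5007 − 0.2567) + 2.401 × 0.2567 = 3.999 mg/L.
DO = 9.44 − 3.999 = 5.441 mg/L.

DO ≈ 5.44 mg/L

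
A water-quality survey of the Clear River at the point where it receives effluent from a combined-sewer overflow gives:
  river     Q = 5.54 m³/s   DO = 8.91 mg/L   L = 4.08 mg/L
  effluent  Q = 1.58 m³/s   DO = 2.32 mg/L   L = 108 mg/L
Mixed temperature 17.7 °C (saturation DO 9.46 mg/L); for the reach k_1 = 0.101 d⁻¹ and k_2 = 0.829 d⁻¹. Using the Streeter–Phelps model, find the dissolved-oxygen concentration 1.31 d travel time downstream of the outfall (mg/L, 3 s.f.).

Mixed DO = (5.54×8.91 + 1.58×2.32)/(5.54+1.58) = 53.03/7.120 = 7.448 mg/L.
Mixed L₀ = (5.54×4.08 + 1.58×108)/(7.120) = 193.2/7.120 = 27.14 mg/L.
Initial deficit D₀ = C_s − DO₀ = 9.46 − 7.448 = 2.012 mg/L.
D(1.31) = [0.101×27.14/(0.829−0.101)](e^(−0.101×1.31) − e^(−0.829×1.31)) + 2.012 e^(−0.829×1.31)
= 3.765 × (0.8761 − 0.3376) + 2.012 × 0.3376 = 2.707 mg/L.
DO = 9.46 − 2.707 = 6.753 mg/L.

DO ≈ 6.75 mg/L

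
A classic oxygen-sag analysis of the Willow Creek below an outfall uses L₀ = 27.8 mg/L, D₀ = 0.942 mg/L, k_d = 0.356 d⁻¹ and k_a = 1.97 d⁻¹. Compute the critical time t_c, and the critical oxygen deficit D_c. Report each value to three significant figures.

t_c ≈ 0.957 d; D_c ≈ 3.57 mg/L

With k_a/k_d = 5.534 and 1 − D₀(k_a−k_d)/(k_d L₀) = 0.8464,
t_c = ln(5.534 × 0.8464) / (1.97 − 0.356) = ln(4.684) / 1.614 = 1.544/1.614 = 0.9567 d.
L(t_c) = L₀ e^(−k_d t_c) = 27.8 × 0.7114 = 19.78 mg/L, and at the critical point k_a D_c = k_d L, so D_c = (0.356/1.97) × 19.78 = 3.574 mg/L.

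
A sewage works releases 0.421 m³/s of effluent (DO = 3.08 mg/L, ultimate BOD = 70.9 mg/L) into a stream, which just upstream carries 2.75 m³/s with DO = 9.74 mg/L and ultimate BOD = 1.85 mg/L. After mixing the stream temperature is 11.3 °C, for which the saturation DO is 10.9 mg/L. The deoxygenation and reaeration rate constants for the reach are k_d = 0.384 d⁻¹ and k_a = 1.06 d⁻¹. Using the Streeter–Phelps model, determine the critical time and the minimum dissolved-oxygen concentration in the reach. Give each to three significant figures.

Mixed DO = (2.75×9.74 + 0.421×3.08)/(2.75+0.421) = 28.08/3.171 = 8.856 mg/L.
Mixed L₀ = (2.75×1.85 + 0.421×70.9)/(3.171) = 34.94/3.171 = 11.02 mg/L.
Initial deficit D₀ = C_s − DO₀ = 10.9 − 8.856 = 2.044 mg/L.
t_c = (1/0.6760) ln[(1.06/0.384)(1 − 2.044×0.6760/(0.384×11.02))] = 1.479 × ln(1.859) = 0.9170 d.
D_c = (0.384/1.06) × 11.02 × e^(−0.384×0.9170) = 0.3623 × 11.02 × 0.7032 = 2.807 mg/L.
Minimum DO = 10.9 − 2.807 = 8.093 mg/L.

t_c ≈ 0.917 d; minimum DO ≈ 8.09 mg/L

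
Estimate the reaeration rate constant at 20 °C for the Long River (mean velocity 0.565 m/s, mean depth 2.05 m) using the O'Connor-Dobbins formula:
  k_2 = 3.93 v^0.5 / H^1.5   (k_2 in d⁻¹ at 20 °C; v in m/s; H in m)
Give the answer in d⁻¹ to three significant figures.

k_2 ≈ 1.01 d⁻¹

k_2 = 3.93 × 0.565^0.5 / 2.05^1.5 = 3.93 × 0.7517 / 2.935 = 1.006 d⁻¹.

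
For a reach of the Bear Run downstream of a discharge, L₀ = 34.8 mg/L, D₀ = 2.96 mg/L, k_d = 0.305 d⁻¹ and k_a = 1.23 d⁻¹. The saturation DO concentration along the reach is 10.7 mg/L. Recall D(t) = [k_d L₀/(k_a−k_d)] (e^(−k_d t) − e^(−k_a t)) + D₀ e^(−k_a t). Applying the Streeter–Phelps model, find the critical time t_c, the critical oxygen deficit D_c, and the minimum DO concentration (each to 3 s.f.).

t_c ≈ 1.18 d; D_c ≈ 6.01 mg/L; min DO ≈ 4.69 mg/L

t_c = [1/(k_a−k_d)] ln[(k_a/k_d)(1 − D₀(k_a−k_d)/(k_d L₀))]
= [1/(1.23−0.305)] ln[(1.23/0.305)(1 − 2.96×0.9250/(0.305×34.8))]
= (1/0.9250) ln[4.033 × 0.7420] = 1.081 × ln(2.992) = 1.081 × 1.096 = 1.185 d.
D_c = (k_d/k_a) L₀ e^(−k_d t_c) = (0.305/1.23) × 34.8 × e^(−0.305×1.185) = 0.2480 × 34.8 × 0.6967 = 6.012 mg/L.
Minimum DO = C_s − D_c = 10.7 − 6.012 = 4.688 mg/L.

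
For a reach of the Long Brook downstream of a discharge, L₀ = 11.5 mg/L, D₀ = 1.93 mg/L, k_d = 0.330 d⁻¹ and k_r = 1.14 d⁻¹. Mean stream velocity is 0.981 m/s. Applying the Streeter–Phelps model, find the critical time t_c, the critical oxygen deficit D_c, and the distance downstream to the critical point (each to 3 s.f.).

With k_r/k_d = 3.455 and 1 − D₀(k_r−k_d)/(k_d L₀) = 0.5881,
t_c = ln(3.455 × 0.5881) / (1.14 − 0.330) = ln(2.031) / 0.8100 = 0.7088/0.8100 = 0.8750 d.
D_c = (k_d/k_r) L₀ e^(−k_d t_c) = (0.330/1.14) × 11.5 × e^(−0.330×0.8750) = 0.2895 × 11.5 × 0.7492 = 2.494 mg/L.
x_c = v t_c = 0.981 m/s × 0.8750 d × 86400 s/d = 74170 m ≈ 74.2 km.

t_c ≈ 0.875 d; D_c ≈ 2.49 mg/L; x_c ≈ 74.2 km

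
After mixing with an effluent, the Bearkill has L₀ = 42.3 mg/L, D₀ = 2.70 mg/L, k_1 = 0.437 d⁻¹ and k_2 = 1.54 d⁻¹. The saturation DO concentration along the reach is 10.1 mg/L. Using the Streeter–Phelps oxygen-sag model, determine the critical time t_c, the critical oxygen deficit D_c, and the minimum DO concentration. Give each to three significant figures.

t_c ≈ 0.983 d; D_c ≈ 7.81 mg/L; min DO ≈ 2.29 mg/L

t_c = [1/(k_2−k_1)] ln[(k_2/k_1)(1 − D₀(k_2−k_1)/(k_1 L₀))]
= [1/(1.54−0.437)] ln[(1.54/0.437)(1 − 2.70×1.103/(0.437×42.3))]
= (1/1.103) ln[3.524 × 0.8389] = 0.9066 × ln(2.956) = 0.9066 × 1.084 = 0.9827 d.
D_c = (k_1/k_2) L₀ e^(−k_1 t_c) = (0.437/1.54) × 42.3 × e^(−0.437×0.9827) = 0.2838 × 42.3 × 0.6509 = 7.813 mg/L.
Minimum DO = C_s − D_c = 10.1 − 7.813 = 2.287 mg/L.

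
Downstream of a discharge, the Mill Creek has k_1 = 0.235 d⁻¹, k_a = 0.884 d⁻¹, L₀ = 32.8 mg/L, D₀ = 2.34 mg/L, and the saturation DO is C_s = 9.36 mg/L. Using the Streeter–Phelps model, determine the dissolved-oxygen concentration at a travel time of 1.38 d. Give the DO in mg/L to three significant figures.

k_1 L₀/(k_a−k_1) = 0.235×32.8/(0.884−0.235) = 7.708/0.6490 = 11.88 mg/L.
e^(−k_1 t) = e^(−0.235×1.380) = 0.7230; e^(−k_a t) = e^(−0.884×1.380) = 0.2953.
D = 11.88 × (0.7230 − 0.2953) + 2.34 × 0.2953 = 5.081 + 0.6909 = 5.772 mg/L.
DO = C_s − D = 9.36 − 5.772 = 3.588 mg/L.

DO ≈ 3.59 mg/L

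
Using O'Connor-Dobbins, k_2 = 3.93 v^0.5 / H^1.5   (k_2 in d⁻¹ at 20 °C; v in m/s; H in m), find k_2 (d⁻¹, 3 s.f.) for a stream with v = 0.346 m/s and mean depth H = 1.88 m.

k_2 ≈ 0.897 d⁻¹

k_2 = 3.93 × 0.346^0.5 / 1.88^1.5 = 3.93 × 0.5882 / 2.578 = 0.8968 d⁻¹.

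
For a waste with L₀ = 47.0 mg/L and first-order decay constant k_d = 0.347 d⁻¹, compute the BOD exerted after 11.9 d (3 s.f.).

y ≈ 46.2 mg/L

y_t = L₀(1 − e^(−k_d t)) = 47.0 × (1 − e^(−0.347×11.9))
= 47.0 × (1 − 0.01609) = 47.0 × 0.9839 = 46.24 mg/L.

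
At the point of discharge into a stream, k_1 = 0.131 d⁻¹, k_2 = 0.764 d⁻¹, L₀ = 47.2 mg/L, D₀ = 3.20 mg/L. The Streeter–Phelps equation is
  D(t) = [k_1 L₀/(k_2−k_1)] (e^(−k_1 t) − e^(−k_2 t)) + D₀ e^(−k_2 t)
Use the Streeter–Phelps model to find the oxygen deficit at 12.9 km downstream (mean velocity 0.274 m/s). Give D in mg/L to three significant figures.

Travel time t = x/v = 12.9 km / (0.274 m/s) = 12900 m / 0.274 m/s = 47080 s = 0.5449 d.
k_1 L₀/(k_2−k_1) = 0.131×47.2/(0.764−0.131) = 6.183/0.6330 = 9.768 mg/L.
e^(−k_1 t) = e^(−0.131×0.5449) = 0.9311; e^(−k_2 t) = e^(−0.764×0.5449) = 0.6595.
D = 9.768 × (0.9311 − 0.6595) + 3.20 × 0.6595 = 2.653 + 2.110 = 4.764 mg/L.

D ≈ 4.76 mg/L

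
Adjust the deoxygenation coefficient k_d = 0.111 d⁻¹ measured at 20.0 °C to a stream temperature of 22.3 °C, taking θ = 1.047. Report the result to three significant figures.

k_d ≈ 0.123 d⁻¹

k_d(T₂) = k_d(T₁) · θ^(T₂−T₁) = 0.111 × 1.047^(22.3−20.0)
= 0.111 × 1.047^2.30 = 0.111 × 1.111 = 0.1234 d⁻¹.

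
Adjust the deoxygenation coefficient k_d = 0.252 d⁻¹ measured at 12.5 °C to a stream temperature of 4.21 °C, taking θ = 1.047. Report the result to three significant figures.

k_d ≈ 0.172 d⁻¹

k_d(T₂) = k_d(T₁) · θ^(T₂−T₁) = 0.252 × 1.047^(4.21−12.5)
= 0.252 × 1.047^-8.29 = 0.252 × 0.6833 = 0.1722 d⁻¹.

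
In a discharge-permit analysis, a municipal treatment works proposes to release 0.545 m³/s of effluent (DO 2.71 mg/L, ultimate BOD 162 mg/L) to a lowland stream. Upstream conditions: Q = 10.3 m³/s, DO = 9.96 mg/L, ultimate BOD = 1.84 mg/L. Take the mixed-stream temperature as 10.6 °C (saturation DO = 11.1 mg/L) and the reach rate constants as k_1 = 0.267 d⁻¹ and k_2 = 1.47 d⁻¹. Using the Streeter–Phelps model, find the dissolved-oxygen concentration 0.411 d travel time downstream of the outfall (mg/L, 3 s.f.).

Mixed DO = (10.3×9.96 + 0.545×2.71)/(10.3+0.545) = 104.1/10.85 = 9.596 mg/L.
Mixed L₀ = (10.3×1.84 + 0.545×162)/(10.85) = 107.2/10.85 = 9.889 mg/L.
Initial deficit D₀ = C_s − DO₀ = 11.1 − 9.596 = 1.504 mg/L.
D(0.411) = [0.267×9.889/(1.47−0.267)](e^(−0.267×0.411) − e^(−1.47×0.411)) + 1.504 e^(−1.47×0.411)
= 2.195 × (0.8961 − 0.5465) + 1.504 × 0.5465 = 1.589 mg/L.
DO = 11.1 − 1.589 = 9.511 mg/L.

DO ≈ 9.51 mg/L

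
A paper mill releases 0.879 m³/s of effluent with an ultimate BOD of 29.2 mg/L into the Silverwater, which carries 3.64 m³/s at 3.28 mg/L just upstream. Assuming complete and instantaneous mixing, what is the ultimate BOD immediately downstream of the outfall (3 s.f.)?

8.32 mg/L

Flow-weighted mixing: C = (Q_r C_r + Q_w C_w)/(Q_r + Q_w)
= (3.64×3.28 + 0.879×29.2)/(3.64 + 0.879) = 37.61/4.519 = 8.322 mg/L.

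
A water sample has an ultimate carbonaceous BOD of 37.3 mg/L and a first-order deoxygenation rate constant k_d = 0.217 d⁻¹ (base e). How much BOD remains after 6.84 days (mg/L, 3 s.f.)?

L_t = L₀ e^(−k_d t) = 37.3 × e^(−0.217×6.84) = 37.3 × 0.2267 = 8.455 mg/L.

L ≈ 8.45 mg/L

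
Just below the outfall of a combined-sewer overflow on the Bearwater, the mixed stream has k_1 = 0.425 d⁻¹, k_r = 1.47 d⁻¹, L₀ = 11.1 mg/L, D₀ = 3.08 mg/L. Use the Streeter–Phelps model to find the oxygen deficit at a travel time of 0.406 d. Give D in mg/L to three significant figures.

D ≈ 3.01 mg/L

k_1 L₀/(k_r−k_1) = 0.425×11.1/(1.47−0.425) = 4.717/1.045 = 4.514 mg/L.
e^(−k_1 t) = e^(−0.425×0.4060) = 0.8415; e^(−k_r t) = e^(−1.47×0.4060) = 0.5506.
D = 4.514 × (0.8415 − 0.5506) + 3.08 × 0.5506 = 1.313 + 1.696 = 3.009 mg/L.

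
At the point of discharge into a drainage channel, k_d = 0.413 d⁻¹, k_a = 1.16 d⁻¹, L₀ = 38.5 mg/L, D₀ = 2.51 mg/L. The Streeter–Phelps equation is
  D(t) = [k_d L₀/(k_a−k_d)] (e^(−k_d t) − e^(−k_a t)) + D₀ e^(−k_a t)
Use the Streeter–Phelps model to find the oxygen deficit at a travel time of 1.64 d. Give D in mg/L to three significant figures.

D ≈ 8.01 mg/L

k_d L₀/(k_a−k_d) = 0.413×38.5/(1.16−0.413) = 15.90/0.7470 = 21.29 mg/L.
e^(−k_d t) = e^(−0.413×1.640) = 0.5080; e^(−k_a t) = e^(−1.16×1.640) = 0.1492.
D = 21.29 × (0.5080 − 0.1492) + 2.51 × 0.1492 = 7.637 + 0.3745 = 8.011 mg/L.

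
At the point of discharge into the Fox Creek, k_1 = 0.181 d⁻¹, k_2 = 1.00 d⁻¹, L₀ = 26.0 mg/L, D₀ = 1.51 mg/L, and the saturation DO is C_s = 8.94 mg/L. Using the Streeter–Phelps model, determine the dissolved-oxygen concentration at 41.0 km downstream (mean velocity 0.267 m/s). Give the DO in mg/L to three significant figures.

Travel time t = x/v = 41.0 km / (0.267 m/s) = 41000 m / 0.267 m/s = 153600 s = 1.777 d.
k_1 L₀/(k_2−k_1) = 0.181×26.0/(1.00−0.181) = 4.706/0.8190 = 5.746 mg/L.
e^(−k_1 t) = e^(−0.181×1.777) = 0.7249; e^(−k_2 t) = e^(−1.00×1.777) = 0.1691.
D = 5.746 × (0.7249 − 0.1691) + 1.51 × 0.1691 = 3.194 + 0.2553 = 3.449 mg/L.
DO = C_s − D = 8.94 − 3.449 = 5.491 mg/L.

DO ≈ 5.49 mg/L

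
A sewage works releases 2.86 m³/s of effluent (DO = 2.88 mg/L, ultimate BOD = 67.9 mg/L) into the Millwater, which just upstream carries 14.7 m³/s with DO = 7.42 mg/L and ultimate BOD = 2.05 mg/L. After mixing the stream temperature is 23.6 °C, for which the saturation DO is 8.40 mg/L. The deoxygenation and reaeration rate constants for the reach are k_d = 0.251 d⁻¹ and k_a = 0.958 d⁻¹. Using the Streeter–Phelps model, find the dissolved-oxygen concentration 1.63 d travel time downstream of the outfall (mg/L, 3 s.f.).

DO ≈ 5.98 mg/L

Mixed DO = (14.7×7.42 + 2.86×2.88)/(14.7+2.86) = 117.3/17.56 = 6.681 mg/L.
Mixed L₀ = (14.7×2.05 + 2.86×67.9)/(17.56) = 224.3/17.56 = 12.78 mg/L.
Initial deficit D₀ = C_s − DO₀ = 8.40 − 6.681 = 1.719 mg/L.
D(1.63) = [0.251×12.78/(0.958−0.251)](e^(−0.251×1.63) − e^(−0.958×1.63)) + 1.719 e^(−0.958×1.63)
= 4.535 × (0.6642 − 0.2098) + 1.719 × 0.2098 = 2.422 mg/L.
DO = 8.40 − 2.422 = 5.978 mg/L.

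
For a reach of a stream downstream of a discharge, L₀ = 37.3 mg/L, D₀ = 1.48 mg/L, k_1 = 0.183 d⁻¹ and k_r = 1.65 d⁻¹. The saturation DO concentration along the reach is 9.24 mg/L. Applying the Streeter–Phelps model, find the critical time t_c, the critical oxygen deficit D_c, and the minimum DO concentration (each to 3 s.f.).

t_c = [1/(k_r−k_1)] ln[(k_r/k_1)(1 − D₀(k_r−k_1)/(k_1 L₀))]
= [1/(1.65−0.183)] ln[(1.65/0.183)(1 − 1.48×1.467/(0.183×37.3))]
= (1/1.467) ln[9.016 × 0.6819] = 0.6817 × ln(6.148) = 0.6817 × 1.816 = 1.238 d.
L(t_c) = L₀ e^(−k_1 t_c) = 37.3 × 0.7973 = 29.74 mg/L, and at the critical point k_r D_c = k_1 L, so D_c = (0.183/1.65) × 29.74 = 3.298 mg/L.
Minimum DO = C_s − D_c = 9.24 − 3.298 = 5.942 mg/L.

t_c ≈ 1.24 d; D_c ≈ 3.30 mg/L; min DO ≈ 5.94 mg/L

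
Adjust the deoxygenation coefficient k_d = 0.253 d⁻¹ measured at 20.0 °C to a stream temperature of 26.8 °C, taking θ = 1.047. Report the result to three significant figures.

k_d ≈ 0.346 d⁻¹

k_d(T₂) = k_d(T₁) · θ^(T₂−T₁) = 0.253 × 1.047^(26.8−20.0)
= 0.253 × 1.047^6.80 = 0.253 × 1.367 = 0.3457 d⁻¹.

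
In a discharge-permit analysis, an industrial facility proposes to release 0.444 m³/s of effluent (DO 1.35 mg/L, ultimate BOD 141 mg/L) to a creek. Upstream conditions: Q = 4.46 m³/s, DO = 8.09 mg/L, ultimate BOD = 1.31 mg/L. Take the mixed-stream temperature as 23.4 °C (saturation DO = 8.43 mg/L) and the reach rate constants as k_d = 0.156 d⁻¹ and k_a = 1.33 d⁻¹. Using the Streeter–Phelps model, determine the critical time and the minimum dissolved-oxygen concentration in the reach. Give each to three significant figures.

t_c ≈ 1.21 d; minimum DO ≈ 7.08 mg/L

Mixed DO = (4.46×8.09 + 0.444×1.35)/(4.46+0.444) = 36.68/4.904 = 7.480 mg/L.
Mixed L₀ = (4.46×1.31 + 0.444×141)/(4.904) = 68.45/4.904 = 13.96 mg/L.
Initial deficit D₀ = C_s − DO₀ = 8.43 − 7.480 = 0.9502 mg/L.
t_c = (1/1.174) ln[(1.33/0.156)(1 − 0.9502×1.174/(0.156×13.96))] = 0.8518 × ln(4.157) = 1.214 d.
D_c = (0.156/1.33) × 13.96 × e^(−0.156×1.214) = 0.1173 × 13.96 × 0.8275 = 1.355 mg/L.
Minimum DO = 8.43 − 1.355 = 7.075 mg/L.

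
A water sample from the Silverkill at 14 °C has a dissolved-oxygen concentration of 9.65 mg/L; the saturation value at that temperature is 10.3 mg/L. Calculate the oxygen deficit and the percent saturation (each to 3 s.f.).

D = C_s − C = 10.3 − 9.65 = 0.650 mg/L.
% saturation = 9.65/10.3 × 100 = 93.7 %.

D ≈ 0.650 mg/L; 93.7 % saturation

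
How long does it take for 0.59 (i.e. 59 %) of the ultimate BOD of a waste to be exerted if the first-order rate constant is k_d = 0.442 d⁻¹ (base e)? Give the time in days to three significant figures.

y/L₀ = 1 − e^(−k_d t) = 0.59 ⇒ e^(−k_d t) = 0.410
t = −ln(0.410) / 0.442 = 0.8916 / 0.442 = 2.017 d.

t ≈ 2.02 d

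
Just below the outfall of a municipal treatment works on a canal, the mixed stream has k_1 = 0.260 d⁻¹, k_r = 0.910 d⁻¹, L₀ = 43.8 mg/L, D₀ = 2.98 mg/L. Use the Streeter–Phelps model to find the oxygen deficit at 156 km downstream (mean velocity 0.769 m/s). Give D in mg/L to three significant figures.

Travel time t = x/v = 156 km / (0.769 m/s) = 156000 m / 0.769 m/s = 202900 s = 2.348 d.
k_1 L₀/(k_r−k_1) = 0.260×43.8/(0.910−0.260) = 11.39/0.6500 = 17.52 mg/L.
e^(−k_1 t) = e^(−0.260×2.348) = 0.5431; e^(−k_r t) = e^(−0.910×2.348) = 0.1181.
D = 17.52 × (0.5431 − 0.1181) + 2.98 × 0.1181 = 7.447 + 0.3518 = 7.799 mg/L.

D ≈ 7.80 mg/L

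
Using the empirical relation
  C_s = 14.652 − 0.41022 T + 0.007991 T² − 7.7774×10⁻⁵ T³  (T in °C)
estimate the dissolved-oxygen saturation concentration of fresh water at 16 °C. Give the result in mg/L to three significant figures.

C_s ≈ 9.82 mg/L

C_s = 14.652 − 0.41022×16 + 0.007991×16² − 7.7774×10⁻⁵×16³ = 9.816 mg/L.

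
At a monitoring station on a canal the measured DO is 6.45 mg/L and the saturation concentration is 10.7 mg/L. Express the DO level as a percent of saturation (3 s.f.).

60.3 % saturation

% saturation = C/C_s × 100 = 6.45/10.7 × 100 = 60.3 %.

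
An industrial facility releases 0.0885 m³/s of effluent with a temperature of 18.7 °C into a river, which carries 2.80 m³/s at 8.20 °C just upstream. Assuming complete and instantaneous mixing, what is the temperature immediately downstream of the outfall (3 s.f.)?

8.52 °C

Flow-weighted mixing: C = (Q_r C_r + Q_w C_w)/(Q_r + Q_w)
= (2.80×8.20 + 0.0885×18.7)/(2.80 + 0.0885) = 24.61/2.888 = 8.522 °C.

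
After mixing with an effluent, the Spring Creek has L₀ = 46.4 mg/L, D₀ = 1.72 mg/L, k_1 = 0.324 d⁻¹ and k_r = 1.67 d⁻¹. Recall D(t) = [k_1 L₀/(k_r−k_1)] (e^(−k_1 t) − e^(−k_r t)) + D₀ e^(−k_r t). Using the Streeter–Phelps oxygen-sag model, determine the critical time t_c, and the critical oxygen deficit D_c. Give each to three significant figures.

With k_r/k_1 = 5.154 and 1 − D₀(k_r−k_1)/(k_1 L₀) = 0.8460,
t_c = ln(5.154 × 0.8460) / (1.67 − 0.324) = ln(4.361) / 1.346 = 1.473/1.346 = 1.094 d.
D_c = (k_1/k_r) L₀ e^(−k_1 t_c) = (0.324/1.67) × 46.4 × e^(−0.324×1.094) = 0.1940 × 46.4 × 0.7015 = 6.315 mg/L.

t_c ≈ 1.09 d; D_c ≈ 6.32 mg/L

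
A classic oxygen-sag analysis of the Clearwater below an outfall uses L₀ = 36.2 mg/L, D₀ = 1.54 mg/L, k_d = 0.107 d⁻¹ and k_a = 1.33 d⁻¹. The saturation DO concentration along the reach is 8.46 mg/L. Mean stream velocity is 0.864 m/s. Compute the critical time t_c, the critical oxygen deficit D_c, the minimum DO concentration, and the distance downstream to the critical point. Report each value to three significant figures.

t_c ≈ 1.52 d; D_c ≈ 2.48 mg/L; min DO ≈ 5.98 mg/L; x_c ≈ 113 km

At the critical point dD/dt = 0, so k_d L₀ e^(−k_d t) = k_a D. Substituting D(t) from the Streeter–Phelps equation and solving for t gives
t_c = ln[(k_a/k_d)(1 − D₀(k_a−k_d)/(k_d L₀))] / (k_a−k_d).
Here k_a−k_d = 1.223 d⁻¹ and 1 − D₀(k_a−k_d)/(k_d L₀) = 1 − 1.54×1.223/(0.107×36.2) = 0.5138, so
t_c = ln(12.43 × 0.5138) / 1.223 = 1.854 / 1.223 = 1.516 d.
D_c = (k_d/k_a) L₀ e^(−k_d t_c) = (0.107/1.33) × 36.2 × e^(−0.107×1.516) = 0.08045 × 36.2 × 0.8503 = 2.476 mg/L.
Minimum DO = C_s − D_c = 8.46 − 2.476 = 5.984 mg/L.
x_c = v t_c = 0.864 m/s × 1.516 d × 86400 s/d = 113200 m ≈ 113 km.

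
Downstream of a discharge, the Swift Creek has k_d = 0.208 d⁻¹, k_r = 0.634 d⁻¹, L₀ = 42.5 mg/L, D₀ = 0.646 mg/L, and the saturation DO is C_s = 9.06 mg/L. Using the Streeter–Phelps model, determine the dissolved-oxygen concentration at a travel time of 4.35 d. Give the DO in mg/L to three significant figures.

DO ≈ 1.94 mg/L

k_d L₀/(k_r−k_d) = 0.208×42.5/(0.634−0.208) = 8.840/0.4260 = 20.75 mg/L.
e^(−k_d t) = e^(−0.208×4.350) = 0.4046; e^(−k_r t) = e^(−0.634×4.350) = 0.06342.
D = 20.75 × (0.4046 − 0.06342) + 0.646 × 0.06342 = 7.080 + 0.04097 = 7.121 mg/L.
DO = C_s − D = 9.06 − 7.121 = 1.939 mg/L.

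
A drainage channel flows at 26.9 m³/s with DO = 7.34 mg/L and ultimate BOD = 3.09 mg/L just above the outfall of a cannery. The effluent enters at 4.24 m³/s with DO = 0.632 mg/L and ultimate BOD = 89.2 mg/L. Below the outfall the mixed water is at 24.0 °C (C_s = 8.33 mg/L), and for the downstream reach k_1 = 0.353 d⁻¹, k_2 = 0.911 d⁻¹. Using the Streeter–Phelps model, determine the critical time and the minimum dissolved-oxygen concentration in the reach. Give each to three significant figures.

Mixed DO = (26.9×7.34 + 4.24×0.632)/(26.9+4.24) = 200.1/31.14 = 6.427 mg/L.
Mixed L₀ = (26.9×3.09 + 4.24×89.2)/(31.14) = 461.3/31.14 = 14.81 mg/L.
Initial deficit D₀ = C_s − DO₀ = 8.33 − 6.427 = 1.903 mg/L.
t_c = (1/0.5580) ln[(0.911/0.353)(1 − 1.903×0.5580/(0.353×14.81))] = 1.792 × ln(2.057) = 1.292 d.
D_c = (0.353/0.911) × 14.81 × e^(−0.353×1.292) = 0.3875 × 14.81 × 0.6337 = 3.638 mg/L.
Minimum DO = 8.33 − 3.638 = 4.692 mg/L.

t_c ≈ 1.29 d; minimum DO ≈ 4.69 mg/L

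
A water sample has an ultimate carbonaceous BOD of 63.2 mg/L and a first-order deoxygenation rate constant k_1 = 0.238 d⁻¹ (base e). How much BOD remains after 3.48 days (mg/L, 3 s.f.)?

L ≈ 27.6 mg/L

L_t = L₀ e^(−k_1 t) = 63.2 × e^(−0.238×3.48) = 63.2 × 0.4368 = 27.61 mg/L.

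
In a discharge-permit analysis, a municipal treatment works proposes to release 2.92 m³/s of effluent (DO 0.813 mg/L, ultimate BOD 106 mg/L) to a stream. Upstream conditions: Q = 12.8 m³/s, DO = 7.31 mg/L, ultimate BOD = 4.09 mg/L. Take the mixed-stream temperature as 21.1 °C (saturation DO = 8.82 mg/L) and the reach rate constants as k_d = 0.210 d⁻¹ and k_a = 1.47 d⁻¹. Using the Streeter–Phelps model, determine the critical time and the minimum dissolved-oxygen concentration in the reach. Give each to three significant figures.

Mixed DO = (12.8×7.31 + 2.92×0.813)/(12.8+2.92) = 95.94/15.72 = 6.103 mg/L.
Mixed L₀ = (12.8×4.09 + 2.92×106)/(15.72) = 361.9/15.72 = 23.02 mg/L.
Initial deficit D₀ = C_s − DO₀ = 8.82 − 6.103 = 2.717 mg/L.
t_c = (1/1.260) ln[(1.47/0.210)(1 − 2.717×1.260/(0.210×23.02))] = 0.7937 × ln(2.043) = 0.5670 d.
D_c = (0.210/1.47) × 23.02 × e^(−0.210×0.5670) = 0.1429 × 23.02 × 0.8877 = 2.919 mg/L.
Minimum DO = 8.82 − 2.919 = 5.901 mg/L.

t_c ≈ 0.567 d; minimum DO ≈ 5.90 mg/L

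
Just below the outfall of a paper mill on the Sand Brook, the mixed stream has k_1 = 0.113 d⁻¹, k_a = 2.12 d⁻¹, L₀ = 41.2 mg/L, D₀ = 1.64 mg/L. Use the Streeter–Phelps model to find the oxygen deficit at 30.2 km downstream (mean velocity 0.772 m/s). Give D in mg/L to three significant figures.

D ≈ 1.94 mg/L

Travel time t = x/v = 30.2 km / (0.772 m/s) = 30200 m / 0.772 m/s = 39120 s = 0.4528 d.
k_1 L₀/(k_a−k_1) = 0.113×41.2/(2.12−0.113) = 4.656/2.007 = 2.320 mg/L.
e^(−k_1 t) = e^(−0.113×0.4528) = 0.9501; e^(−k_a t) = e^(−2.12×0.4528) = 0.3829.
D = 2.320 × (0.9501 − 0.3829) + 1.64 × 0.3829 = 1.316 + 0.6280 = 1.944 mg/L.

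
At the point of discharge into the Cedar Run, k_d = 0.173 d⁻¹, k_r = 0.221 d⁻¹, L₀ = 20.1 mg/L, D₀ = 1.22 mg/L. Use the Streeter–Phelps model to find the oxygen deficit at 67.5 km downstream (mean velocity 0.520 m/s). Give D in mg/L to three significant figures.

D ≈ 4.76 mg/L

Travel time t = x/v = 67.5 km / (0.520 m/s) = 67500 m / 0.520 m/s = 129800 s = 1.502 d.
k_d L₀/(k_r−k_d) = 0.173×20.1/(0.221−0.173) = 3.477/0.04800 = 72.44 mg/L.
e^(−k_d t) = e^(−0.173×1.502) = 0.7711; e^(−k_r t) = e^(−0.221×1.502) = 0.7175.
D = 72.44 × (0.7711 − 0.7175) + 1.22 × 0.7175 = 3.887 + 0.8753 = 4.762 mg/L.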